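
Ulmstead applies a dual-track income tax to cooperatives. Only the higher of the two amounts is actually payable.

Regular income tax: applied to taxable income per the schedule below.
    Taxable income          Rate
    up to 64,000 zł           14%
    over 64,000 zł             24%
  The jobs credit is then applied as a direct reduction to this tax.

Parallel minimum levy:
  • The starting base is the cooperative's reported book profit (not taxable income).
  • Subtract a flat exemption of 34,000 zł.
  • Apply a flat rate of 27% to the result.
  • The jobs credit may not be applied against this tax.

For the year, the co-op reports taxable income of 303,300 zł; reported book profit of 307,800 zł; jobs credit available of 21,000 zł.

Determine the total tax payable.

Parallel minimum levy:
  Base (reported book profit): 307,800 zł
  Less exemption 34,000 zł → base 273,800 zł
  273,800 zł × 27% = 73,926 zł

Regular income tax:
  64,000 zł × 14% = 8,960 zł
  239,300 zł × 24% = 57,432 zł
  → 66,392 zł
  Less jobs credit 21,000 zł → 45,392 zł

73,926 zł > 45,392 zł, so the parallel minimum levy is the binding amount.

73,926 zł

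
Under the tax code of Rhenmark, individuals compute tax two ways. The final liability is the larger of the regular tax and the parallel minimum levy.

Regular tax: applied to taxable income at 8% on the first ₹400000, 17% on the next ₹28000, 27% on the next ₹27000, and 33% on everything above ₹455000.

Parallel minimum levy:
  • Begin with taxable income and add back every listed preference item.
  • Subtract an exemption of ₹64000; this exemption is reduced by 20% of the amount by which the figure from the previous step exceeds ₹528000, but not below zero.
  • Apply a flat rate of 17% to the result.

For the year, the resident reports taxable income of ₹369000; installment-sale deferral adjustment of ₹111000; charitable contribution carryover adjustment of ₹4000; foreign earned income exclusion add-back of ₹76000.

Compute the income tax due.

₹85408

Parallel minimum levy:
  Adjusted income: ₹369000 + ₹111000 + ₹4000 + ₹76000 = ₹560000
  Exemption: ₹64000 − 20% × (₹560000 − ₹528000) = ₹64000 − ₹6400 = ₹57600
  Base: ₹560000 − ₹57600 = ₹502400
  ₹502400 × 17% = ₹85408

Regular tax:
  ₹369000 × 8% = ₹29520

₹85408 > ₹29520, so the parallel minimum levy is the binding amount.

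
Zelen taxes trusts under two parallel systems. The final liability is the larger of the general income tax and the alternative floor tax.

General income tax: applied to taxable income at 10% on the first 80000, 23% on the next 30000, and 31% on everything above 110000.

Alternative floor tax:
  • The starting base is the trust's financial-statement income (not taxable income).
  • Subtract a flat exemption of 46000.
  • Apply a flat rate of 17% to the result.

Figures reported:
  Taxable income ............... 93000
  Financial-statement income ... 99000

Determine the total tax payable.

10990

Alternative floor tax:
  Base (financial-statement income): 99000
  Less exemption 46000 → base 53000
  53000 × 17% = 9010

General income tax:
  80000 × 10% = 8000
  13000 × 23% = 2990
  → 10990

10990 > 9010, so the general income tax governs.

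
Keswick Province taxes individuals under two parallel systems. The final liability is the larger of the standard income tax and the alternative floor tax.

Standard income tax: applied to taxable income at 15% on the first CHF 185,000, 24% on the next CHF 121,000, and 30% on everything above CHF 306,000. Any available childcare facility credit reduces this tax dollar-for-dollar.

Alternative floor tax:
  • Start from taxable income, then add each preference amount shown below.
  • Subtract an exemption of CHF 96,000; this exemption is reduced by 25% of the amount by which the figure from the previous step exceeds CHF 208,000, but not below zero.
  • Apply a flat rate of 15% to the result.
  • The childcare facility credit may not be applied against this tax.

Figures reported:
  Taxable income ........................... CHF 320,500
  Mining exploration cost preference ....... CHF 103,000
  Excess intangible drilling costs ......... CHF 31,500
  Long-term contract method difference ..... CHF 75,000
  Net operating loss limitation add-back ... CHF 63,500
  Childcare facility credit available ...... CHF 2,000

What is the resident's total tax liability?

Standard income tax:
  CHF 185,000 × 15% = CHF 27,750
  CHF 121,000 × 24% = CHF 29,040
  CHF 14,500 × 30% = CHF 4,350
  → CHF 61,140
  Less childcare facility credit CHF 2,000 → CHF 59,140

Alternative floor tax:
  Adjusted income: CHF 320,500 + CHF 103,000 + CHF 31,500 + CHF 75,000 + CHF 63,500 = CHF 593,500
  Exemption: 25% × (CHF 593,500 − CHF 208,000) = CHF 96,375 ≥ CHF 96,000, so the exemption is fully phased out
  Base: CHF 593,500 − CHF 0 = CHF 593,500
  CHF 593,500 × 15% = CHF 89,025

CHF 89,025 > CHF 59,140, so the alternative floor tax is the binding amount.

CHF 89,025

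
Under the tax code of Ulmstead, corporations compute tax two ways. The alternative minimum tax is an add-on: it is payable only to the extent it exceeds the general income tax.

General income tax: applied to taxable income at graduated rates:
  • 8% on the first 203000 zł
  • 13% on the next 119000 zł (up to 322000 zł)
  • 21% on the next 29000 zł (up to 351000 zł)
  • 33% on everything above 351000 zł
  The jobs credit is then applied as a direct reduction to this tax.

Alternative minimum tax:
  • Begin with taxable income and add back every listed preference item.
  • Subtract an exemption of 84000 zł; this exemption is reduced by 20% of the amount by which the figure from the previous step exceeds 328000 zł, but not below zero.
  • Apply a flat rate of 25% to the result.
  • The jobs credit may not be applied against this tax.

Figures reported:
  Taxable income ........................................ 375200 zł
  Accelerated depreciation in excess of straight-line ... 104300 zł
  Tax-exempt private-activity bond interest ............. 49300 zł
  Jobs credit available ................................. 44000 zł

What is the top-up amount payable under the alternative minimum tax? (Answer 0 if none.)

119454 zł

General income tax:
  203000 zł × 8% = 16240 zł
  119000 zł × 13% = 15470 zł
  29000 zł × 21% = 6090 zł
  24200 zł × 33% = 7986 zł
  → 45786 zł
  Less jobs credit 44000 zł → 1786 zł

Alternative minimum tax:
  Adjusted income: 375200 zł + 104300 zł + 49300 zł = 528800 zł
  Exemption: 84000 zł − 20% × (528800 zł − 328000 zł) = 84000 zł − 40160 zł = 43840 zł
  Base: 528800 zł − 43840 zł = 484960 zł
  484960 zł × 25% = 121240 zł

Excess of alternative minimum tax over general income tax: 121240 zł − 1786 zł = 119454 zł.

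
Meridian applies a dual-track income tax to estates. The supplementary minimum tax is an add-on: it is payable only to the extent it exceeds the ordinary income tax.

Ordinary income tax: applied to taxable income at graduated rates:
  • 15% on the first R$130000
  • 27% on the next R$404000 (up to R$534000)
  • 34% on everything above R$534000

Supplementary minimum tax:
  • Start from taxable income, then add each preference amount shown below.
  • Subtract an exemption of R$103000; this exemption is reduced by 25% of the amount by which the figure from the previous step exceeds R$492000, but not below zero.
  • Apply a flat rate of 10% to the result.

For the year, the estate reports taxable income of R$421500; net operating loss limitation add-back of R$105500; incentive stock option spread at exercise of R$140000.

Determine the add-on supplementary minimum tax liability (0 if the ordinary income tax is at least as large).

R$0

Supplementary minimum tax:
  Adjusted income: R$421500 + R$105500 + R$140000 = R$667000
  Exemption: R$103000 − 25% × (R$667000 − R$492000) = R$103000 − R$43750 = R$59250
  Base: R$667000 − R$59250 = R$607750
  R$607750 × 10% = R$60775

Ordinary income tax:
  R$130000 × 15% = R$19500
  R$291500 × 27% = R$78705
  → R$98205

R$60775 ≤ R$98205, so no add-on is due.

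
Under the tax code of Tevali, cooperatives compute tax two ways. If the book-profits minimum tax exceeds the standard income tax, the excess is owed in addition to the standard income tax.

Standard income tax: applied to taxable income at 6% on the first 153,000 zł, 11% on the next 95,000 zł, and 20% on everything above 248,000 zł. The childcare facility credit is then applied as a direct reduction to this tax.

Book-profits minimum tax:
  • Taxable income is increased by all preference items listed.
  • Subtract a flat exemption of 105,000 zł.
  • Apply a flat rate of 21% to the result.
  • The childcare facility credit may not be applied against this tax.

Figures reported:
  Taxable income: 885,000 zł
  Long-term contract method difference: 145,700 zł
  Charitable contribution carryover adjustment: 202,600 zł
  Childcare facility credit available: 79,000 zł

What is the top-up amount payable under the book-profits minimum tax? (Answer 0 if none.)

168,913 zł

Book-profits minimum tax:
  Adjusted income: 885,000 zł + 145,700 zł + 202,600 zł = 1,233,300 zł
  Less exemption 105,000 zł → base 1,128,300 zł
  1,128,300 zł × 21% = 236,943 zł

Standard income tax:
  153,000 zł × 6% = 9,180 zł
  95,000 zł × 11% = 10,450 zł
  637,000 zł × 20% = 127,400 zł
  → 147,030 zł
  Less childcare facility credit 79,000 zł → 68,030 zł

Excess of book-profits minimum tax over standard income tax: 236,943 zł − 68,030 zł = 168,913 zł.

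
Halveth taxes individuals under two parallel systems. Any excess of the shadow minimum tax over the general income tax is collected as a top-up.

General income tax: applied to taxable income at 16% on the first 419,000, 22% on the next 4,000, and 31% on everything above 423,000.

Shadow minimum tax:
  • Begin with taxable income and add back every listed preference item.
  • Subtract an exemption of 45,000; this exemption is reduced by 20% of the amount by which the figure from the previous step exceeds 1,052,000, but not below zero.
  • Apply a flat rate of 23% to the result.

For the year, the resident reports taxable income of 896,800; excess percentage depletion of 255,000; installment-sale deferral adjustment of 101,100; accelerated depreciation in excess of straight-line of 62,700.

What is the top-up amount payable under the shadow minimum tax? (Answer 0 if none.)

87,790

Shadow minimum tax:
  Adjusted income: 896,800 + 255,000 + 101,100 + 62,700 = 1,315,600
  Exemption: 20% × (1,315,600 − 1,052,000) = 52,720 ≥ 45,000, so the exemption is fully phased out
  Base: 1,315,600 − 0 = 1,315,600
  1,315,600 × 23% = 302,588

General income tax:
  419,000 × 16% = 67,040
  4,000 × 22% = 880
  473,800 × 31% = 146,878
  → 214,798

Excess of shadow minimum tax over general income tax: 302,588 − 214,798 = 87,790.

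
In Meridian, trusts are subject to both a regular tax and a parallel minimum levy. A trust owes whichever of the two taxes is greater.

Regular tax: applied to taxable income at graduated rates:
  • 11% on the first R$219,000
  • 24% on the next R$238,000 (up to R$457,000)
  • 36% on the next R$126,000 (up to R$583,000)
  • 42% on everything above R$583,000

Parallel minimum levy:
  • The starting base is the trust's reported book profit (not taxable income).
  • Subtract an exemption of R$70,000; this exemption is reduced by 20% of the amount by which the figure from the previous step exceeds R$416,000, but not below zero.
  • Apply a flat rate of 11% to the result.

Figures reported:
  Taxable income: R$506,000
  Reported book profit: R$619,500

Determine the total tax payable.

R$98,850

Parallel minimum levy:
  Base (reported book profit): R$619,500
  Exemption: R$70,000 − 20% × (R$619,500 − R$416,000) = R$70,000 − R$40,700 = R$29,300
  Base: R$619,500 − R$29,300 = R$590,200
  R$590,200 × 11% = R$64,922

Regular tax:
  R$219,000 × 11% = R$24,090
  R$238,000 × 24% = R$57,120
  R$49,000 × 36% = R$17,640
  → R$98,850

R$98,850 > R$64,922, so the regular tax governs.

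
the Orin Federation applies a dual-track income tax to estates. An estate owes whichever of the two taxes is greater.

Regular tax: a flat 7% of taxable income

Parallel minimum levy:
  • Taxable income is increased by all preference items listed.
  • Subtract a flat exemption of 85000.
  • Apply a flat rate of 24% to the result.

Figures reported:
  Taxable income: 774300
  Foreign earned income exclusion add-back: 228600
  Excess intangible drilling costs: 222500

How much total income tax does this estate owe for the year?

273696

Regular tax:
  774300 × 7% = 54201

Parallel minimum levy:
  Adjusted income: 774300 + 228600 + 222500 = 1225400
  Less exemption 85000 → base 1140400
  1140400 × 24% = 273696

273696 > 54201, so the parallel minimum levy is the binding amount.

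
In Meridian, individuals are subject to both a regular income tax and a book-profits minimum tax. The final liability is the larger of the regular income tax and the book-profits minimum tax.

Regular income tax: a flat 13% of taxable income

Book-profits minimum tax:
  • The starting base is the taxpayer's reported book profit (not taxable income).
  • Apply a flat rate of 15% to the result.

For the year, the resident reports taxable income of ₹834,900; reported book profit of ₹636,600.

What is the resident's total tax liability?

Book-profits minimum tax:
  Base (reported book profit): ₹636,600
  ₹636,600 × 15% = ₹95,490

Regular income tax:
  ₹834,900 × 13% = ₹108,537

₹108,537 > ₹95,490, so the regular income tax governs.

₹108,537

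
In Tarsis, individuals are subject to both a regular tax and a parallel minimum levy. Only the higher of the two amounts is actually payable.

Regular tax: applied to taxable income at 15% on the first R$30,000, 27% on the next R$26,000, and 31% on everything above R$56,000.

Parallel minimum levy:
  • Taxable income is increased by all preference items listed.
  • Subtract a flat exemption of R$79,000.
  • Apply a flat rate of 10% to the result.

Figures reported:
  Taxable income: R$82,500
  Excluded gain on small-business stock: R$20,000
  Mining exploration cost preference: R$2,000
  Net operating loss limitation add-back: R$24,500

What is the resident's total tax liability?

R$19,735

Parallel minimum levy:
  Adjusted income: R$82,500 + R$20,000 + R$2,000 + R$24,500 = R$129,000
  Less exemption R$79,000 → base R$50,000
  R$50,000 × 10% = R$5,000

Regular tax:
  R$30,000 × 15% = R$4,500
  R$26,000 × 27% = R$7,020
  R$26,500 × 31% = R$8,215
  → R$19,735

R$19,735 > R$5,000, so the regular tax governs.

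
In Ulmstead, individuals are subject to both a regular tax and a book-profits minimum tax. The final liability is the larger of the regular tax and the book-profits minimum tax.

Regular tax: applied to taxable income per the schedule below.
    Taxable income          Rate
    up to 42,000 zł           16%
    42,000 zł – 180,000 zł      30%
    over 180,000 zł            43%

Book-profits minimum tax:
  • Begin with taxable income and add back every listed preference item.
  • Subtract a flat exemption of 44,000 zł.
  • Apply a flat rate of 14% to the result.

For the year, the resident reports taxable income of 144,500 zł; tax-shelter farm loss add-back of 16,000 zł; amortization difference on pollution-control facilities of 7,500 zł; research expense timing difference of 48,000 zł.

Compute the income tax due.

37,470 zł

Book-profits minimum tax:
  Adjusted income: 144,500 zł + 16,000 zł + 7,500 zł + 48,000 zł = 216,000 zł
  Less exemption 44,000 zł → base 172,000 zł
  172,000 zł × 14% = 24,080 zł

Regular tax:
  42,000 zł × 16% = 6,720 zł
  102,500 zł × 30% = 30,750 zł
  → 37,470 zł

37,470 zł > 24,080 zł, so the regular tax governs.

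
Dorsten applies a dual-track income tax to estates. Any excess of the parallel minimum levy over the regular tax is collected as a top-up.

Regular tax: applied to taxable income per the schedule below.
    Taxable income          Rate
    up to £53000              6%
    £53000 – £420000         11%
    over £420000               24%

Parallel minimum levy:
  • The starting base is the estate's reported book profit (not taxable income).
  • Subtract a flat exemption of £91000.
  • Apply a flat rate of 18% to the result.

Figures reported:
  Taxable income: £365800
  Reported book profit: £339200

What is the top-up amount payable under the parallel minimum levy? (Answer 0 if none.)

Parallel minimum levy:
  Base (reported book profit): £339200
  Less exemption £91000 → base £248200
  £248200 × 18% = £44676

Regular tax:
  £53000 × 6% = £3180
  £312800 × 11% = £34408
  → £37588

Excess of parallel minimum levy over regular tax: £44676 − £37588 = £7088.

£7088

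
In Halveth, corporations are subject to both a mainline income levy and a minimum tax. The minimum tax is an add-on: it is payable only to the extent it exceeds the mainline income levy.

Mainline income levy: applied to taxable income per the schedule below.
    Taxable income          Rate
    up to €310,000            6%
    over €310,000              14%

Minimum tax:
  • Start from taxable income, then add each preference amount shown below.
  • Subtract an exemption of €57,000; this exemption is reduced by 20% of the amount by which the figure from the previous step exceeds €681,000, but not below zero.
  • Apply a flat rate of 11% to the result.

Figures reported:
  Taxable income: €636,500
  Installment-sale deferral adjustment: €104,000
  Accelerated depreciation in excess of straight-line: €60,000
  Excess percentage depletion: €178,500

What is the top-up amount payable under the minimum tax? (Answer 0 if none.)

€43,380

Mainline income levy:
  €310,000 × 6% = €18,600
  €326,500 × 14% = €45,710
  → €64,310

Minimum tax:
  Adjusted income: €636,500 + €104,000 + €60,000 + €178,500 = €979,000
  Exemption: 20% × (€979,000 − €681,000) = €59,600 ≥ €57,000, so the exemption is fully phased out
  Base: €979,000 − €0 = €979,000
  €979,000 × 11% = €107,690

Excess of minimum tax over mainline income levy: €107,690 − €64,310 = €43,380.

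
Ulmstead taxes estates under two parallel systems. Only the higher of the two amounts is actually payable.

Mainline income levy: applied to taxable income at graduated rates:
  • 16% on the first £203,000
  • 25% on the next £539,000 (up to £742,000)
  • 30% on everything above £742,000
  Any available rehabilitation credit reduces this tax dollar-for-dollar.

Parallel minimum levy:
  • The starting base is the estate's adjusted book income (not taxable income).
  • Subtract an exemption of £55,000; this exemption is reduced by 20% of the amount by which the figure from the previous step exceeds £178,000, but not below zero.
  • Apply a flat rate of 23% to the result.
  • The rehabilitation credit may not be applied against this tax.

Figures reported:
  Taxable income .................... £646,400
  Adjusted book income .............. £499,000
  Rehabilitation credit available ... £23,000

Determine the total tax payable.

Parallel minimum levy:
  Base (adjusted book income): £499,000
  Exemption: 20% × (£499,000 − £178,000) = £64,200 ≥ £55,000, so the exemption is fully phased out
  Base: £499,000 − £0 = £499,000
  £499,000 × 23% = £114,770

Mainline income levy:
  £203,000 × 16% = £32,480
  £443,400 × 25% = £110,850
  → £143,330
  Less rehabilitation credit £23,000 → £120,330

£120,330 > £114,770, so the mainline income levy governs.

£120,330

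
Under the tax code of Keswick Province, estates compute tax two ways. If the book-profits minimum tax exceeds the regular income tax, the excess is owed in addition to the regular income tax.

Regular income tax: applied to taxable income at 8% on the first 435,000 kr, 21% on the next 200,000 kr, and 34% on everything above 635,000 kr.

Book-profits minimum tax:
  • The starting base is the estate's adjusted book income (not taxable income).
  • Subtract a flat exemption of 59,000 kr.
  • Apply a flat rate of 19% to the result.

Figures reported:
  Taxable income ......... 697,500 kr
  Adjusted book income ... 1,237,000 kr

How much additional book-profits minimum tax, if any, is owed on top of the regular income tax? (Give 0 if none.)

Book-profits minimum tax:
  Base (adjusted book income): 1,237,000 kr
  Less exemption 59,000 kr → base 1,178,000 kr
  1,178,000 kr × 19% = 223,820 kr

Regular income tax:
  435,000 kr × 8% = 34,800 kr
  200,000 kr × 21% = 42,000 kr
  62,500 kr × 34% = 21,250 kr
  → 98,050 kr

Excess of book-profits minimum tax over regular income tax: 223,820 kr − 98,050 kr = 125,770 kr.

125,770 kr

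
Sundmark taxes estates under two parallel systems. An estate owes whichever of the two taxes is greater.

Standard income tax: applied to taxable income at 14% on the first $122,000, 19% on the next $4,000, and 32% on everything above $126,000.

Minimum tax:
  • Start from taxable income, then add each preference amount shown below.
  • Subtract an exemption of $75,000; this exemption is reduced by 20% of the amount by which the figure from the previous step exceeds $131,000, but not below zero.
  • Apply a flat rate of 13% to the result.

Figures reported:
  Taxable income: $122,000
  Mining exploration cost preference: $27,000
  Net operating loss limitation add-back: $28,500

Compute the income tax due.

Standard income tax:
  $122,000 × 14% = $17,080

Minimum tax:
  Adjusted income: $122,000 + $27,000 + $28,500 = $177,500
  Exemption: $75,000 − 20% × ($177,500 − $131,000) = $75,000 − $9,300 = $65,700
  Base: $177,500 − $65,700 = $111,800
  $111,800 × 13% = $14,534

$17,080 > $14,534, so the standard income tax governs.

$17,080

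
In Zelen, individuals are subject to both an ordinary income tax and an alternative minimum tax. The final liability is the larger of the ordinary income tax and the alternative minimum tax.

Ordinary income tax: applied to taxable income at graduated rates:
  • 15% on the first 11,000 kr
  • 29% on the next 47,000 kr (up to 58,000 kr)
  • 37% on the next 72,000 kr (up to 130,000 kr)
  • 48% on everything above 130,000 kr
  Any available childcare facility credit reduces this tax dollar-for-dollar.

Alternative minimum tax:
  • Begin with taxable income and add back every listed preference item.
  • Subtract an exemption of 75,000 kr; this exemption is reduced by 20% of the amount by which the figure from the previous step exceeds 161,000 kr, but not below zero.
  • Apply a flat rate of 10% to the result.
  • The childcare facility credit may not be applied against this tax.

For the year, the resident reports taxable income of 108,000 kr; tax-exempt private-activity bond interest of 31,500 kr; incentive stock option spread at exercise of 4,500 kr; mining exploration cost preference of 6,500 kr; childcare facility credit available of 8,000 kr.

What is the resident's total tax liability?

Alternative minimum tax:
  Adjusted income: 108,000 kr + 31,500 kr + 4,500 kr + 6,500 kr = 150,500 kr
  Exemption: 150,500 kr ≤ 161,000 kr, so full 75,000 kr applies
  Base: 150,500 kr − 75,000 kr = 75,500 kr
  75,500 kr × 10% = 7,550 kr

Ordinary income tax:
  11,000 kr × 15% = 1,650 kr
  47,000 kr × 29% = 13,630 kr
  50,000 kr × 37% = 18,500 kr
  → 33,780 kr
  Less childcare facility credit 8,000 kr → 25,780 kr

25,780 kr > 7,550 kr, so the ordinary income tax governs.

25,780 kr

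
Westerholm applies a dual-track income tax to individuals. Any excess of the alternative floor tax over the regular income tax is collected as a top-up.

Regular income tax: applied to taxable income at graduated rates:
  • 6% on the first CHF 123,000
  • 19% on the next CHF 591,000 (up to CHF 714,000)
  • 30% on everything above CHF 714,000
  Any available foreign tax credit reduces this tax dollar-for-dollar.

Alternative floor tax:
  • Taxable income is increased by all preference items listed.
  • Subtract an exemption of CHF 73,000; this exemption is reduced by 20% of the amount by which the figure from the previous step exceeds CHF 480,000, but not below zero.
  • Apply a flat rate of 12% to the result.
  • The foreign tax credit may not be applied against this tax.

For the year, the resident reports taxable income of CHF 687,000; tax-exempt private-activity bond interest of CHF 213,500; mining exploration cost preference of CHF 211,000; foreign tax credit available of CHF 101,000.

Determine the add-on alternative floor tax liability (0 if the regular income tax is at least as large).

CHF 119,840

Alternative floor tax:
  Adjusted income: CHF 687,000 + CHF 213,500 + CHF 211,000 = CHF 1,111,500
  Exemption: 20% × (CHF 1,111,500 − CHF 480,000) = CHF 126,300 ≥ CHF 73,000, so the exemption is fully phased out
  Base: CHF 1,111,500 − CHF 0 = CHF 1,111,500
  CHF 1,111,500 × 12% = CHF 133,380

Regular income tax:
  CHF 123,000 × 6% = CHF 7,380
  CHF 564,000 × 19% = CHF 107,160
  → CHF 114,540
  Less foreign tax credit CHF 101,000 → CHF 13,540

Excess of alternative floor tax over regular income tax: CHF 133,380 − CHF 13,540 = CHF 119,840.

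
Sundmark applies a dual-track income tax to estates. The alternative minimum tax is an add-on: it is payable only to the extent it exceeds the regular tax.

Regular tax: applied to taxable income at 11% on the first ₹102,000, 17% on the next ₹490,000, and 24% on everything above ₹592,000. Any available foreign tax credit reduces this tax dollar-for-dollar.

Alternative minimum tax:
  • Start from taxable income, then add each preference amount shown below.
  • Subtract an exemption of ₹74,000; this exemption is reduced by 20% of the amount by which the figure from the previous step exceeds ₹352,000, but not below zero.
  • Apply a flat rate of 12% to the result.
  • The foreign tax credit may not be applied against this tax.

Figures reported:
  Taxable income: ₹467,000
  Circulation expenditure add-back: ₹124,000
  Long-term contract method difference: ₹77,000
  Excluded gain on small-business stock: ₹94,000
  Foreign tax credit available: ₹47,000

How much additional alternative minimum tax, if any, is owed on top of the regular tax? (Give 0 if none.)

Regular tax:
  ₹102,000 × 11% = ₹11,220
  ₹365,000 × 17% = ₹62,050
  → ₹73,270
  Less foreign tax credit ₹47,000 → ₹26,270

Alternative minimum tax:
  Adjusted income: ₹467,000 + ₹124,000 + ₹77,000 + ₹94,000 = ₹762,000
  Exemption: 20% × (₹762,000 − ₹352,000) = ₹82,000 ≥ ₹74,000, so the exemption is fully phased out
  Base: ₹762,000 − ₹0 = ₹762,000
  ₹762,000 × 12% = ₹91,440

Excess of alternative minimum tax over regular tax: ₹91,440 − ₹26,270 = ₹65,170.

₹65,170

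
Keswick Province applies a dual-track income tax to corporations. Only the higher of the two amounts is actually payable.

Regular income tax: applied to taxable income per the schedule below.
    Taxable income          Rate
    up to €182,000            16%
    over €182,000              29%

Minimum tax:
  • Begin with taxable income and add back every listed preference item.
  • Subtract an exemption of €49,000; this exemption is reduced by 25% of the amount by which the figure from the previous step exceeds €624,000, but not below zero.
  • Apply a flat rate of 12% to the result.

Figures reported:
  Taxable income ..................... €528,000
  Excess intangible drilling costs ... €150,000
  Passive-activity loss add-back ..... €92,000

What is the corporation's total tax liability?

€129,460

Minimum tax:
  Adjusted income: €528,000 + €150,000 + €92,000 = €770,000
  Exemption: €49,000 − 25% × (€770,000 − €624,000) = €49,000 − €36,500 = €12,500
  Base: €770,000 − €12,500 = €757,500
  €757,500 × 12% = €90,900

Regular income tax:
  €182,000 × 16% = €29,120
  €346,000 × 29% = €100,340
  → €129,460

€129,460 > €90,900, so the regular income tax governs.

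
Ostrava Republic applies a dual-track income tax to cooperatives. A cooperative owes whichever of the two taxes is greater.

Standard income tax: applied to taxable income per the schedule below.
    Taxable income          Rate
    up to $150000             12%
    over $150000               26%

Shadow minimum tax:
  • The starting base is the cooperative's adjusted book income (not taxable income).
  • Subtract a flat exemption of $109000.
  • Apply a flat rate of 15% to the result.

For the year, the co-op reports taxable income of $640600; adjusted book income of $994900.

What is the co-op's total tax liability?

Shadow minimum tax:
  Base (adjusted book income): $994900
  Less exemption $109000 → base $885900
  $885900 × 15% = $132885

Standard income tax:
  $150000 × 12% = $18000
  $490600 × 26% = $127556
  → $145556

$145556 > $132885, so the standard income tax governs.

$145556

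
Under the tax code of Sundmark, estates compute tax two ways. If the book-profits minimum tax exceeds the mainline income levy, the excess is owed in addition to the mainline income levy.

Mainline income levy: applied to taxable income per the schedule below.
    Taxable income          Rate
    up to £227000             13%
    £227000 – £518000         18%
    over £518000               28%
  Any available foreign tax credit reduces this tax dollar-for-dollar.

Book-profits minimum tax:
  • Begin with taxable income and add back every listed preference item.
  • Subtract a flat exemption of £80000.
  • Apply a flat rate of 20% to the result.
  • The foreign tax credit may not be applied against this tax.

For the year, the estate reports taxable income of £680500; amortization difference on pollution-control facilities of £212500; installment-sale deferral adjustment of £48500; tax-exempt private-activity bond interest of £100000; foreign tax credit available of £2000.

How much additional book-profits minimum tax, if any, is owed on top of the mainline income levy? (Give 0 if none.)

Mainline income levy:
  £227000 × 13% = £29510
  £291000 × 18% = £52380
  £162500 × 28% = £45500
  → £127390
  Less foreign tax credit £2000 → £125390

Book-profits minimum tax:
  Adjusted income: £680500 + £212500 + £48500 + £100000 = £1041500
  Less exemption £80000 → base £961500
  £961500 × 20% = £192300

Excess of book-profits minimum tax over mainline income levy: £192300 − £125390 = £66910.

£66910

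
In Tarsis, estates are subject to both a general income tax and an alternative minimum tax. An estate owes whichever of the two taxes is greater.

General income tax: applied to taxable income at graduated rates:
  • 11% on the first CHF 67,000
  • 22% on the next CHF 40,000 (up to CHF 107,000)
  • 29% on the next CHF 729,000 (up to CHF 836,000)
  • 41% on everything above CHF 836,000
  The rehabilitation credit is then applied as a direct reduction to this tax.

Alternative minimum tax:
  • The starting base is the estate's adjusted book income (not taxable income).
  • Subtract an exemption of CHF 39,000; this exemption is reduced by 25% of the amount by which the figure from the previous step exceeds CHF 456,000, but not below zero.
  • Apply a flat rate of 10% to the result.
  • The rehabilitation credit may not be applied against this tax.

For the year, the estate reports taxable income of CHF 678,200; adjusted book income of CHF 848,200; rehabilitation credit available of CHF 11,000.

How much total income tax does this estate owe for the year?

Alternative minimum tax:
  Base (adjusted book income): CHF 848,200
  Exemption: 25% × (CHF 848,200 − CHF 456,000) = CHF 98,050 ≥ CHF 39,000, so the exemption is fully phased out
  Base: CHF 848,200 − CHF 0 = CHF 848,200
  CHF 848,200 × 10% = CHF 84,820

General income tax:
  CHF 67,000 × 11% = CHF 7,370
  CHF 40,000 × 22% = CHF 8,800
  CHF 571,200 × 29% = CHF 165,648
  → CHF 181,818
  Less rehabilitation credit CHF 11,000 → CHF 170,818

CHF 170,818 > CHF 84,820, so the general income tax governs.

CHF 170,818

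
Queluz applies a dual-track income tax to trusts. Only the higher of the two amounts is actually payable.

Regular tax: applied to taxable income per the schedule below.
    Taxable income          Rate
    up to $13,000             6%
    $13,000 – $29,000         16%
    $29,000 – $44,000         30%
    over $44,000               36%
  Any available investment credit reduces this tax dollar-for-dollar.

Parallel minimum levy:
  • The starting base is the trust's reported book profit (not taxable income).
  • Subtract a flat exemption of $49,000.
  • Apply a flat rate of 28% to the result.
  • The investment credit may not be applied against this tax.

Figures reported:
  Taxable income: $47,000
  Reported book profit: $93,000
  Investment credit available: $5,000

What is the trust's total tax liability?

Regular tax:
  $13,000 × 6% = $780
  $16,000 × 16% = $2,560
  $15,000 × 30% = $4,500
  $3,000 × 36% = $1,080
  → $8,920
  Less investment credit $5,000 → $3,920

Parallel minimum levy:
  Base (reported book profit): $93,000
  Less exemption $49,000 → base $44,000
  $44,000 × 28% = $12,320

$12,320 > $3,920, so the parallel minimum levy is the binding amount.

$12,320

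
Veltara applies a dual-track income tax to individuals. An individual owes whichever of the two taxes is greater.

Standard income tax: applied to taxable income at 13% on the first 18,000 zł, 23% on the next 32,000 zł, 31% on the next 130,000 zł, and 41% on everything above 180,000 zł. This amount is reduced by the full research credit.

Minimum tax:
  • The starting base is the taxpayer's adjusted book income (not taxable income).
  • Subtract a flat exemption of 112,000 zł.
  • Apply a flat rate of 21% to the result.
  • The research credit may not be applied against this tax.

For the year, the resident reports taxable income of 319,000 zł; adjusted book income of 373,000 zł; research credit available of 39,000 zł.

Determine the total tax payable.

67,990 zł

Minimum tax:
  Base (adjusted book income): 373,000 zł
  Less exemption 112,000 zł → base 261,000 zł
  261,000 zł × 21% = 54,810 zł

Standard income tax:
  18,000 zł × 13% = 2,340 zł
  32,000 zł × 23% = 7,360 zł
  130,000 zł × 31% = 40,300 zł
  139,000 zł × 41% = 56,990 zł
  → 106,990 zł
  Less research credit 39,000 zł → 67,990 zł

67,990 zł > 54,810 zł, so the standard income tax governs.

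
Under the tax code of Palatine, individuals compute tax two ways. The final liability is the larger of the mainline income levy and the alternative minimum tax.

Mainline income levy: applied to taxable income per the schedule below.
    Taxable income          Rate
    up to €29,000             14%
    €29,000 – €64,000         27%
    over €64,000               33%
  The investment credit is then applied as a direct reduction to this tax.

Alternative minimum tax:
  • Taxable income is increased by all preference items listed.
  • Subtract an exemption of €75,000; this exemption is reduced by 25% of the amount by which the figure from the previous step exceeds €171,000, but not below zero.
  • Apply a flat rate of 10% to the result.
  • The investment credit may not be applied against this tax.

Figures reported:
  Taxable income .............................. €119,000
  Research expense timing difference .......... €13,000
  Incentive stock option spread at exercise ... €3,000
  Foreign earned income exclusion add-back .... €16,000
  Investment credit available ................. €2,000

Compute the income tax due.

Mainline income levy:
  €29,000 × 14% = €4,060
  €35,000 × 27% = €9,450
  €55,000 × 33% = €18,150
  → €31,660
  Less investment credit €2,000 → €29,660

Alternative minimum tax:
  Adjusted income: €119,000 + €13,000 + €3,000 + €16,000 = €151,000
  Exemption: €151,000 ≤ €171,000, so full €75,000 applies
  Base: €151,000 − €75,000 = €76,000
  €76,000 × 10% = €7,600

€29,660 > €7,600, so the mainline income levy governs.

€29,660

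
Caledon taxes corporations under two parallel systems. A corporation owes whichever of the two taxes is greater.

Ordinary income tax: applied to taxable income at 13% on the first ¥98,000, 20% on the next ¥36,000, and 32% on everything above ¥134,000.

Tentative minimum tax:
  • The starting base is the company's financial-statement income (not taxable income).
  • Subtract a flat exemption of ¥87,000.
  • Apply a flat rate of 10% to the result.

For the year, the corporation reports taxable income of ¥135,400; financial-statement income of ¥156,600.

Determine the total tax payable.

¥20,388

Tentative minimum tax:
  Base (financial-statement income): ¥156,600
  Less exemption ¥87,000 → base ¥69,600
  ¥69,600 × 10% = ¥6,960

Ordinary income tax:
  ¥98,000 × 13% = ¥12,740
  ¥36,000 × 20% = ¥7,200
  ¥1,400 × 32% = ¥448
  → ¥20,388

¥20,388 > ¥6,960, so the ordinary income tax governs.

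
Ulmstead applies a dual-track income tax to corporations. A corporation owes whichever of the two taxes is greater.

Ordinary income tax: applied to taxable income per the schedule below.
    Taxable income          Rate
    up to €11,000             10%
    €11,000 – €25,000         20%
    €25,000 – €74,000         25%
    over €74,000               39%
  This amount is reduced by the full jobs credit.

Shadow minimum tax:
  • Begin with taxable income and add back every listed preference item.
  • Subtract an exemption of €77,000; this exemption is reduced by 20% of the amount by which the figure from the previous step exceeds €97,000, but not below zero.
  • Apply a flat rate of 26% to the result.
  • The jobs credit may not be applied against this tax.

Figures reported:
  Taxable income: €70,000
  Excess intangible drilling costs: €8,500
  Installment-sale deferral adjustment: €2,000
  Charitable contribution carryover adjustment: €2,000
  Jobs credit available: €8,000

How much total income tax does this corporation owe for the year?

€7,150

Ordinary income tax:
  €11,000 × 10% = €1,100
  €14,000 × 20% = €2,800
  €45,000 × 25% = €11,250
  → €15,150
  Less jobs credit €8,000 → €7,150

Shadow minimum tax:
  Adjusted income: €70,000 + €8,500 + €2,000 + €2,000 = €82,500
  Exemption: €82,500 ≤ €97,000, so full €77,000 applies
  Base: €82,500 − €77,000 = €5,500
  €5,500 × 26% = €1,430

€7,150 > €1,430, so the ordinary income tax governs.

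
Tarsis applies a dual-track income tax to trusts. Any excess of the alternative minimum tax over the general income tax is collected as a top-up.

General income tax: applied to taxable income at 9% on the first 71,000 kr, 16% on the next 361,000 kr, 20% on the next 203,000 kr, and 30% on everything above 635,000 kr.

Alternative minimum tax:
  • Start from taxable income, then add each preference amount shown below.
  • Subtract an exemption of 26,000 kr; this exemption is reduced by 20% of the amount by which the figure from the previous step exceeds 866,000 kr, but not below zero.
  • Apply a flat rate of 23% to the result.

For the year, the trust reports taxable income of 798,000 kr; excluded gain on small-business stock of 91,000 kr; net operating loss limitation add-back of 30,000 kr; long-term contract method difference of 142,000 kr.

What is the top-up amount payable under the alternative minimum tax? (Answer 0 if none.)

General income tax:
  71,000 kr × 9% = 6,390 kr
  361,000 kr × 16% = 57,760 kr
  203,000 kr × 20% = 40,600 kr
  163,000 kr × 30% = 48,900 kr
  → 153,650 kr

Alternative minimum tax:
  Adjusted income: 798,000 kr + 91,000 kr + 30,000 kr + 142,000 kr = 1,061,000 kr
  Exemption: 20% × (1,061,000 kr − 866,000 kr) = 39,000 kr ≥ 26,000 kr, so the exemption is fully phased out
  Base: 1,061,000 kr − 0 kr = 1,061,000 kr
  1,061,000 kr × 23% = 244,030 kr

Excess of alternative minimum tax over general income tax: 244,030 kr − 153,650 kr = 90,380 kr.

90,380 kr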